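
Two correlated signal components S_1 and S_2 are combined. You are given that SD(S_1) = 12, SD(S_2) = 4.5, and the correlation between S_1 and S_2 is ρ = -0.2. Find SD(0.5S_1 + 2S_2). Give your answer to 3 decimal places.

V(S_1) = (12)² = 144;  V(S_2) = (4.5)² = 20.25
Cov(S_1,S_2) = ρ·SD(S_1)·SD(S_2) = -0.2·12·4.5 = -10.8
V(0.5S_1 + 2S_2) = (0.5)²·V(S_1) + (2)²·V(S_2) + 2·(0.5)·(2)·Cov(S_1,S_2)
= 0.25·144 + 4·20.25 + 2·-10.8 = 95.4
SD(0.5S_1 + 2S_2) = √95.4 ≈ 9.767

9.767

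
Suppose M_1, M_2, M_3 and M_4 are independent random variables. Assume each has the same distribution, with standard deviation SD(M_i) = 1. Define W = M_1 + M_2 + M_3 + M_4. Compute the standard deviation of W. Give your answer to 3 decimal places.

var(M_i) = (1)² = 1
By independence, var(W) = (1)²var(M_1) + (1)²var(M_2) + (1)²var(M_3) + (1)²var(M_4)
= (1)²·1 + (1)²·1 + (1)²·1 + (1)²·1 = 4
SD(W) = √4 ≈ 2.000

2.000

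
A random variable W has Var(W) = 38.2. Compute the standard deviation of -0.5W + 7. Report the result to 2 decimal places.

3.09

Var(-0.5W + 7) = (-0.5)²·38.2 = 9.55
SD(-0.5W + 7) = √9.55 ≈ 3.09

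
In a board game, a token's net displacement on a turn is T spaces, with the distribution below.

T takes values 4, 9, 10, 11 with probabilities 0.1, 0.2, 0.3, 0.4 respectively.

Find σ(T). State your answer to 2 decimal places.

E[T] = (4)(0.1) + (9)(0.2) + (10)(0.3) + (11)(0.4) = 9.6
E[T²] = (4)²(0.1) + (9)²(0.2) + (10)²(0.3) + (11)²(0.4) = 96.2
V(T) = E[T²] − (E[T])² = 96.2 − (9.6)² = 4.04
σ(T) = √4.04 ≈ 2.01

2.01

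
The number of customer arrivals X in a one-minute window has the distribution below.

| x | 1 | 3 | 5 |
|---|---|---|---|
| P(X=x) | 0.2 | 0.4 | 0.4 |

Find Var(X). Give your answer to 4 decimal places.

2.2400

E[X] = (1)(0.2) + (3)(0.4) + (5)(0.4) = 3.4
E[X²] = (1)²(0.2) + (3)²(0.4) + (5)²(0.4) = 13.8
Var(X) = E[X²] − (E[X])² = 13.8 − (3.4)² = 2.24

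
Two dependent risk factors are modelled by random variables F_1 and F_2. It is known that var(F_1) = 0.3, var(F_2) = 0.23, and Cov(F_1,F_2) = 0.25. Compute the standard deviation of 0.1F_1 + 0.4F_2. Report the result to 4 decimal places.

0.2445

var(0.1F_1 + 0.4F_2) = (0.1)²·var(F_1) + (0.4)²·var(F_2) + 2·(0.1)·(0.4)·Cov(F_1,F_2)
= 0.01·0.3 + 0.16·0.23 + 0.08·0.25 = 0.0598
sd(0.1F_1 + 0.4F_2) = √0.0598 ≈ 0.2445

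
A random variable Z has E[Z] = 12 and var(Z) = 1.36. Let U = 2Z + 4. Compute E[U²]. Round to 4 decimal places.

789.4400

E[2Z + 4] = 2·12 + 4 = 28
var(2Z + 4) = (2)²·1.36 = 5.44
E[U²] = var(U) + (E[U])² = 5.44 + (28)² = 789.44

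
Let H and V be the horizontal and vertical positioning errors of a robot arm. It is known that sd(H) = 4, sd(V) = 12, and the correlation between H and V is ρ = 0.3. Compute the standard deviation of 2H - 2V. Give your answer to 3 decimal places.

22.909

Var(H) = (4)² = 16;  Var(V) = (12)² = 144
Cov(H,V) = ρ·sd(H)·sd(V) = 0.3·4·12 = 14.4
Var(2H - 2V) = (2)²·Var(H) + (-2)²·Var(V) + 2·(2)·(-2)·Cov(H,V)
= 4·16 + 4·144 + -8·14.4 = 524.8
sd(2H - 2V) = √524.8 ≈ 22.909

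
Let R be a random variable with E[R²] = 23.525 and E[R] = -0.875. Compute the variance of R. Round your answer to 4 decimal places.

Var(R) = 23.525 − (-0.875)² = 22.759375

22.7594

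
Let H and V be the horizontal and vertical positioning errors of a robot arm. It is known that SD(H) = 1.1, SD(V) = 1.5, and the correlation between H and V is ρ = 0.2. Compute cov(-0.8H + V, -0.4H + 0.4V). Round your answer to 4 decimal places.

Var(H) = (1.1)² = 1.21;  Var(V) = (1.5)² = 2.25
cov(H,V) = ρ·SD(H)·SD(V) = 0.2·1.1·1.5 = 0.33
cov(-0.8H + V, -0.4H + 0.4V) = (-0.8)(-0.4)Var(H) + (1)(0.4)Var(V) + [(-0.8)(0.4) + (1)(-0.4)]cov(H,V)
= 0.32·1.21 + 0.4·2.25 + -0.72·0.33 = 1.0496

1.0496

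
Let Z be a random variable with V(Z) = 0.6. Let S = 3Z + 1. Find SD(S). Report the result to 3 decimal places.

2.324

V(3Z + 1) = (3)²·0.6 = 5.4
SD(S) = √5.4 ≈ 2.324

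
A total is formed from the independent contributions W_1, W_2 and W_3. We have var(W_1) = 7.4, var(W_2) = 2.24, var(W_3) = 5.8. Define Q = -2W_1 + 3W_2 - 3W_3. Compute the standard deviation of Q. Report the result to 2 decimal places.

10.10

By independence, var(Q) = (-2)²var(W_1) + (3)²var(W_2) + (-3)²var(W_3)
= (-2)²·7.4 + (3)²·2.24 + (-3)²·5.8 = 101.96
sd(Q) = √101.96 ≈ 10.10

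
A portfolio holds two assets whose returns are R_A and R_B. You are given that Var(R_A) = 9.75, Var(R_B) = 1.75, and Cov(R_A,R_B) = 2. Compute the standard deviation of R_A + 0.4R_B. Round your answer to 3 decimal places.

Var(R_A + 0.4R_B) = (1)²·Var(R_A) + (0.4)²·Var(R_B) + 2·(1)·(0.4)·Cov(R_A,R_B)
= 1·9.75 + 0.16·1.75 + 0.8·2 = 11.63
σ(R_A + 0.4R_B) = √11.63 ≈ 3.410

3.410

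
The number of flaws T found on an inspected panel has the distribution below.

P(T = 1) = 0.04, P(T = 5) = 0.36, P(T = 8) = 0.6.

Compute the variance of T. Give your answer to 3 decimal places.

3.350

E[T] = (1)(0.04) + (5)(0.36) + (8)(0.6) = 6.64
E[T²] = (1)²(0.04) + (5)²(0.36) + (8)²(0.6) = 47.44
Var(T) = E[T²] − (E[T])² = 47.44 − (6.64)² = 3.3504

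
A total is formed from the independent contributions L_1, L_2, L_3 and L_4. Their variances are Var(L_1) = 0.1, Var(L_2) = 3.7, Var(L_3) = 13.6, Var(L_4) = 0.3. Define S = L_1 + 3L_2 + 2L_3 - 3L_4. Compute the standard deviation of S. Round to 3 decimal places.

By independence, Var(S) = (1)²Var(L_1) + (3)²Var(L_2) + (2)²Var(L_3) + (-3)²Var(L_4)
= (1)²·0.1 + (3)²·3.7 + (2)²·13.6 + (-3)²·0.3 = 90.5
σ(S) = √90.5 ≈ 9.513

9.513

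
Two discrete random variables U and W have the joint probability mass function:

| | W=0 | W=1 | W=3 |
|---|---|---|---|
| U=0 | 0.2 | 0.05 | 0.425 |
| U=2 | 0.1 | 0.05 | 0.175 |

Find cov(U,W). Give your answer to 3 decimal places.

-0.085

E[U] = 0.65,  E[W] = 1.9
E[UW] = 1.15
cov(U,W) = E[UW] − E[U]E[W] = 1.15 − (0.65)(1.9) = -0.085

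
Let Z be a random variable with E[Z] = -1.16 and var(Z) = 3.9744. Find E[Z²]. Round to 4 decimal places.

5.3200

E[Z²] = var(Z) + (E[Z])² = 3.9744 + (-1.16)² = 5.32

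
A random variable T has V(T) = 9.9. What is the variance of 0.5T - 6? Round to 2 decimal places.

2.48

V(0.5T - 6) = (0.5)²·V(T) = 0.25·9.9 = 2.475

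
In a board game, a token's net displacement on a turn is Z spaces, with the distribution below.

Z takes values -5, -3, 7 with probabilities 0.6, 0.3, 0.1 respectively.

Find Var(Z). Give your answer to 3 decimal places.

E[Z] = (-5)(0.6) + (-3)(0.3) + (7)(0.1) = -3.2
E[Z²] = (-5)²(0.6) + (-3)²(0.3) + (7)²(0.1) = 22.6
Var(Z) = E[Z²] − (E[Z])² = 22.6 − (-3.2)² = 12.36

12.360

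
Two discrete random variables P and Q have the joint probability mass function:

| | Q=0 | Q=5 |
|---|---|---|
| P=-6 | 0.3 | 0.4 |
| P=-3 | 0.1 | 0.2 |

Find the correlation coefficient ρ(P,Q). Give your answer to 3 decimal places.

E[P] = -5.1,  E[Q] = 3
E[PQ] = -15
Cov(P,Q) = E[PQ] − E[P]E[Q] = -15 − (-5.1)(3) = 0.3
Var(P) = 1.89,  Var(Q) = 6
ρ = 0.3 / √(1.89·6) ≈ 0.089

0.089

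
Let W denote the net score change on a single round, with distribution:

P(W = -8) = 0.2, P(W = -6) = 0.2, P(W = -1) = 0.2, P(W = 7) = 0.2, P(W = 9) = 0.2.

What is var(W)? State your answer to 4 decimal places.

46.1600

E[W] = (-8)(0.2) + (-6)(0.2) + (-1)(0.2) + (7)(0.2) + (9)(0.2) = 0.2
E[W²] = (-8)²(0.2) + (-6)²(0.2) + (-1)²(0.2) + (7)²(0.2) + (9)²(0.2) = 46.2
var(W) = E[W²] − (E[W])² = 46.2 − (0.2)² = 46.16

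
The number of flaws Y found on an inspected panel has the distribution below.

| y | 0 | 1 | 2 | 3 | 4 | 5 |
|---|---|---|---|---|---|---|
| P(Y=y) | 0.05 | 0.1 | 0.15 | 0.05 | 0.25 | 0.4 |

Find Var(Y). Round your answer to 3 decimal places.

2.548

E[Y] = (0)(0.05) + (1)(0.1) + (2)(0.15) + (3)(0.05) + (4)(0.25) + (5)(0.4) = 3.55
E[Y²] = (0)²(0.05) + (1)²(0.1) + (2)²(0.15) + (3)²(0.05) + (4)²(0.25) + (5)²(0.4) = 15.15
Var(Y) = E[Y²] − (E[Y])² = 15.15 − (3.55)² = 2.5475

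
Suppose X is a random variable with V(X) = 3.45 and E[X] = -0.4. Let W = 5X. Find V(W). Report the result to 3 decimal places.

V(5X) = (5)²·V(X) = 25·3.45 = 86.25

86.250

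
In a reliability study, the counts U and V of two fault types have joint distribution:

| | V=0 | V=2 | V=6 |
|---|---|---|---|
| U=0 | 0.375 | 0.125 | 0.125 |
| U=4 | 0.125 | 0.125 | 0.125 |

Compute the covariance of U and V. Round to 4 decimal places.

E[U] = 1.5,  E[V] = 2
E[UV] = 4
Cov(U,V) = E[UV] − E[U]E[V] = 4 − (1.5)(2) = 1

1.0000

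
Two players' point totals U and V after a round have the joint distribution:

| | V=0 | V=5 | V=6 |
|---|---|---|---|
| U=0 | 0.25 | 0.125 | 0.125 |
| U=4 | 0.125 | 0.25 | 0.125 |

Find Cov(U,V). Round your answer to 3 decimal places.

E[U] = 2,  E[V] = 3.375
E[UV] = 8
Cov(U,V) = E[UV] − E[U]E[V] = 8 − (2)(3.375) = 1.25

1.250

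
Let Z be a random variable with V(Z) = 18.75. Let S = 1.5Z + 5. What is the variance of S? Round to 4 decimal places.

V(1.5Z + 5) = (1.5)²·V(Z) = 2.25·18.75 = 42.1875

42.1875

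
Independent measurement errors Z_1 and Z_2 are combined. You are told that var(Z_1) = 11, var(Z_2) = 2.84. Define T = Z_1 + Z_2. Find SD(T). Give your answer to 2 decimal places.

By independence, var(T) = (1)²var(Z_1) + (1)²var(Z_2)
= (1)²·11 + (1)²·2.84 = 13.84
SD(T) = √13.84 ≈ 3.72

3.72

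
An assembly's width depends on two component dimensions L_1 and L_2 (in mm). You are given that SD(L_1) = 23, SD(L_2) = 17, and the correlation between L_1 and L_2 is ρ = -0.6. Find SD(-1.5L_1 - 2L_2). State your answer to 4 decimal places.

30.6374

var(L_1) = (23)² = 529;  var(L_2) = (17)² = 289
Cov(L_1,L_2) = ρ·SD(L_1)·SD(L_2) = -0.6·23·17 = -234.6
var(-1.5L_1 - 2L_2) = (-1.5)²·var(L_1) + (-2)²·var(L_2) + 2·(-1.5)·(-2)·Cov(L_1,L_2)
= 2.25·529 + 4·289 + 6·-234.6 = 938.65
SD(-1.5L_1 - 2L_2) = √938.65 ≈ 30.6374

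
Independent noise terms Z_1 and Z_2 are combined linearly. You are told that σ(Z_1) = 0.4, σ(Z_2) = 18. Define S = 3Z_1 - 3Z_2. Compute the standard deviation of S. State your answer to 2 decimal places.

Var(Z_1) = 0.16, Var(Z_2) = 324
By independence, Var(S) = (3)²Var(Z_1) + (-3)²Var(Z_2)
= (3)²·0.16 + (-3)²·324 = 2917.44
σ(S) = √2917.44 ≈ 54.01

54.01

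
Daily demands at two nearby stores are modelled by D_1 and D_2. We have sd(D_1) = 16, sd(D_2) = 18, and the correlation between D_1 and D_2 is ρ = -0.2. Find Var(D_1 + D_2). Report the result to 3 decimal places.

464.800

Var(D_1) = (16)² = 256;  Var(D_2) = (18)² = 324
Cov(D_1,D_2) = ρ·sd(D_1)·sd(D_2) = -0.2·16·18 = -57.6
Var(D_1 + D_2) = (1)²·Var(D_1) + (1)²·Var(D_2) + 2·(1)·(1)·Cov(D_1,D_2)
= 1·256 + 1·324 + 2·-57.6 = 464.8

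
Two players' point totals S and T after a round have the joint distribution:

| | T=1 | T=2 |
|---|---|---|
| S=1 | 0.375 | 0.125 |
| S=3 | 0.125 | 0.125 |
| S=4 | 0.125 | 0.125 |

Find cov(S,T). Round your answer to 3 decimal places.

E[S] = 2.25,  E[T] = 1.375
E[ST] = 3.25
cov(S,T) = E[ST] − E[S]E[T] = 3.25 − (2.25)(1.375) = 0.15625

0.156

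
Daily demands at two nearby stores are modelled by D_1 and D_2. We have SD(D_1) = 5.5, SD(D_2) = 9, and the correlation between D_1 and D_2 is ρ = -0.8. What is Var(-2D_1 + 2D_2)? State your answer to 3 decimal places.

Var(D_1) = (5.5)² = 30.25;  Var(D_2) = (9)² = 81
Cov(D_1,D_2) = ρ·SD(D_1)·SD(D_2) = -0.8·5.5·9 = -39.6
Var(-2D_1 + 2D_2) = (-2)²·Var(D_1) + (2)²·Var(D_2) + 2·(-2)·(2)·Cov(D_1,D_2)
= 4·30.25 + 4·81 + -8·-39.6 = 761.8

761.800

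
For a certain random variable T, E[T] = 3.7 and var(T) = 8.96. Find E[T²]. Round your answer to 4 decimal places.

22.6500

E[T²] = var(T) + (E[T])² = 8.96 + (3.7)² = 22.65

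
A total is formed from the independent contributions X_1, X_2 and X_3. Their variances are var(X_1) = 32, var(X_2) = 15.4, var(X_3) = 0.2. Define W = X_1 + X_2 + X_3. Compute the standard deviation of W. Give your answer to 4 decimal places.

6.8993

By independence, var(W) = (1)²var(X_1) + (1)²var(X_2) + (1)²var(X_3)
= (1)²·32 + (1)²·15.4 + (1)²·0.2 = 47.6
SD(W) = √47.6 ≈ 6.8993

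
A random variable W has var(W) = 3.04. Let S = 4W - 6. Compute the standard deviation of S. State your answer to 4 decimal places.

var(4W - 6) = (4)²·3.04 = 48.64
SD(S) = √48.64 ≈ 6.9742

6.9742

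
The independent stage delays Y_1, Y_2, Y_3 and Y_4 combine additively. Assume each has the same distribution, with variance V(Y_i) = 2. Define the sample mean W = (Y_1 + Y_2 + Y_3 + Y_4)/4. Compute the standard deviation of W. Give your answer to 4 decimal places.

0.7071

By independence, V(W) = (0.25)²V(Y_1) + (0.25)²V(Y_2) + (0.25)²V(Y_3) + (0.25)²V(Y_4)
= (0.25)²·2 + (0.25)²·2 + (0.25)²·2 + (0.25)²·2 = 0.5
SD(W) = √0.5 ≈ 0.7071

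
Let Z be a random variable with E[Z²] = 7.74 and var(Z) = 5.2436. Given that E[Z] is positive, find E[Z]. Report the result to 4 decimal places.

1.5800

(E[Z])² = E[Z²] − var(Z) = 7.74 − 5.2436 = 2.4964
E[Z] = √2.4964 = 1.58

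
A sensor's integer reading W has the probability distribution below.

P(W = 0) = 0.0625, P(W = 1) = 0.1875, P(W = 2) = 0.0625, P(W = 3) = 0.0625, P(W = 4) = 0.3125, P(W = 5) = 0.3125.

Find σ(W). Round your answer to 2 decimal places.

E[W] = (0)(0.0625) + (1)(0.1875) + (2)(0.0625) + (3)(0.0625) + (4)(0.3125) + (5)(0.3125) = 3.3125
E[W²] = (0)²(0.0625) + (1)²(0.1875) + (2)²(0.0625) + (3)²(0.0625) + (4)²(0.3125) + (5)²(0.3125) = 13.8125
Var(W) = E[W²] − (E[W])² = 13.8125 − (3.3125)² = 2.83984375
σ(W) = √2.83984375 ≈ 1.69

1.69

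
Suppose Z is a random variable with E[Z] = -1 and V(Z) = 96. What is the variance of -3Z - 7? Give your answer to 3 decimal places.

864.000

V(-3Z - 7) = (-3)²·V(Z) = 9·96 = 864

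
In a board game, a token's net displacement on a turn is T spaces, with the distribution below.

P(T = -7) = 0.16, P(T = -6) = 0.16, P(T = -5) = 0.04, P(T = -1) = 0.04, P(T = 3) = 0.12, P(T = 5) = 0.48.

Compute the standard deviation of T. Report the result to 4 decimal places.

5.2466

E[T] = (-7)(0.16) + (-6)(0.16) + (-5)(0.04) + (-1)(0.04) + (3)(0.12) + (5)(0.48) = 0.44
E[T²] = (-7)²(0.16) + (-6)²(0.16) + (-5)²(0.04) + (-1)²(0.04) + (3)²(0.12) + (5)²(0.48) = 27.72
Var(T) = E[T²] − (E[T])² = 27.72 − (0.44)² = 27.5264
sd(T) = √27.5264 ≈ 5.2466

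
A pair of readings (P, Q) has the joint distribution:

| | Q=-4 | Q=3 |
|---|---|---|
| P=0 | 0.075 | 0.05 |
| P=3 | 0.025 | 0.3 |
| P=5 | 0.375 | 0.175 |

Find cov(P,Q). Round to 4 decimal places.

-1.2644

E[P] = 3.725,  E[Q] = -0.325
E[PQ] = -2.475
cov(P,Q) = E[PQ] − E[P]E[Q] = -2.475 − (3.725)(-0.325) = -1.264375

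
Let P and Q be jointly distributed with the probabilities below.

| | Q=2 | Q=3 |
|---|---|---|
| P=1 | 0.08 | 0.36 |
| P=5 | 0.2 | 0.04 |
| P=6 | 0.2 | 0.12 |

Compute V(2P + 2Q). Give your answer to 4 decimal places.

E[P] = 3.56,  E[Q] = 2.52,  E[PQ] = 8.4
V(P) = 17.96 − (3.56)² = 5.2864;  V(Q) = 6.6 − (2.52)² = 0.2496
Cov(P,Q) = 8.4 − (3.56)(2.52) = -0.5712
V(2P + 2Q) = (2)²·5.2864 + (2)²·0.2496 + 2·(2)·(2)·-0.5712 = 17.5744

17.5744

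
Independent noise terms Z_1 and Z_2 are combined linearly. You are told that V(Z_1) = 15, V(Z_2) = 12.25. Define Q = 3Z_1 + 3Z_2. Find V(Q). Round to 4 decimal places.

By independence, V(Q) = (3)²V(Z_1) + (3)²V(Z_2)
= (3)²·15 + (3)²·12.25 = 245.25

245.2500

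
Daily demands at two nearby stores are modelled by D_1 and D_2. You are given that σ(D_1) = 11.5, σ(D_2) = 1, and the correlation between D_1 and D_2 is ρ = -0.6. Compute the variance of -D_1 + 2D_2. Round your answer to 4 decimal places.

163.8500

V(D_1) = (11.5)² = 132.25;  V(D_2) = (1)² = 1
Cov(D_1,D_2) = ρ·σ(D_1)·σ(D_2) = -0.6·11.5·1 = -6.9
V(-D_1 + 2D_2) = (-1)²·V(D_1) + (2)²·V(D_2) + 2·(-1)·(2)·Cov(D_1,D_2)
= 1·132.25 + 4·1 + -4·-6.9 = 163.85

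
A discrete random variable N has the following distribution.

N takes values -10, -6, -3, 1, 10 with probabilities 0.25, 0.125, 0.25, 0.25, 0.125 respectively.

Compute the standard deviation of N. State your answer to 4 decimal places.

E[N] = (-10)(0.25) + (-6)(0.125) + (-3)(0.25) + (1)(0.25) + (10)(0.125) = -2.5
E[N²] = (-10)²(0.25) + (-6)²(0.125) + (-3)²(0.25) + (1)²(0.25) + (10)²(0.125) = 44.5
Var(N) = E[N²] − (E[N])² = 44.5 − (-2.5)² = 38.25
SD(N) = √38.25 ≈ 6.1847

6.1847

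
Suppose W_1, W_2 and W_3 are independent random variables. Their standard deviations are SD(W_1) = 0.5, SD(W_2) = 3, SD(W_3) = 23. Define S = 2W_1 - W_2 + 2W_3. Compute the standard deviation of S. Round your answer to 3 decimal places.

var(W_1) = 0.25, var(W_2) = 9, var(W_3) = 529
By independence, var(S) = (2)²var(W_1) + (-1)²var(W_2) + (2)²var(W_3)
= (2)²·0.25 + (-1)²·9 + (2)²·529 = 2126
SD(S) = √2126 ≈ 46.109

46.109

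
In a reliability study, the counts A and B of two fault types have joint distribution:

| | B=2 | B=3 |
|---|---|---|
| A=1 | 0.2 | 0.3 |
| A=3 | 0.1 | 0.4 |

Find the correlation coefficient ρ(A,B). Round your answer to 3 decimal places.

0.218

E[A] = 2,  E[B] = 2.7
E[AB] = 5.5
cov(A,B) = E[AB] − E[A]E[B] = 5.5 − (2)(2.7) = 0.1
var(A) = 1,  var(B) = 0.21
ρ = 0.1 / √(1·0.21) ≈ 0.218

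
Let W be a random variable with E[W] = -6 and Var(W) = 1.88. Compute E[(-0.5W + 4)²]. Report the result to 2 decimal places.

49.47

E[-0.5W + 4] = -0.5·-6 + 4 = 7
Var(-0.5W + 4) = (-0.5)²·1.88 = 0.47
E[(-0.5W + 4)²] = Var((-0.5W + 4)) + (E[(-0.5W + 4)])² = 0.47 + (7)² = 49.47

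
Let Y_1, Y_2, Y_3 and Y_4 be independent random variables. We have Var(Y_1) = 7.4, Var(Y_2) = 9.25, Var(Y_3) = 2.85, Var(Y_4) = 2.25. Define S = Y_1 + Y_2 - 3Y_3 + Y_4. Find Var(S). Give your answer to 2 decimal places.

44.55

By independence, Var(S) = (1)²Var(Y_1) + (1)²Var(Y_2) + (-3)²Var(Y_3) + (1)²Var(Y_4)
= (1)²·7.4 + (1)²·9.25 + (-3)²·2.85 + (1)²·2.25 = 44.55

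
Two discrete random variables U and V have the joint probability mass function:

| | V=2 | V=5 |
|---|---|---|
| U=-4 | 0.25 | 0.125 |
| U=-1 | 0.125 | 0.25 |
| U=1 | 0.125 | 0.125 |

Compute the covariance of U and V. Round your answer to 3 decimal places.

E[U] = -1.625,  E[V] = 3.5
E[UV] = -5.125
cov(U,V) = E[UV] − E[U]E[V] = -5.125 − (-1.625)(3.5) = 0.5625

0.563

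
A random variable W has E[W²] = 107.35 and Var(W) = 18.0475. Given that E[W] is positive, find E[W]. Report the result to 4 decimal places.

(E[W])² = E[W²] − Var(W) = 107.35 − 18.0475 = 89.3025
E[W] = √89.3025 = 9.45

9.4500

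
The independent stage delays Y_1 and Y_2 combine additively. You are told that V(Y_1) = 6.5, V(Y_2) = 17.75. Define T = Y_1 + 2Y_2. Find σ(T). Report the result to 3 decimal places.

By independence, V(T) = (1)²V(Y_1) + (2)²V(Y_2)
= (1)²·6.5 + (2)²·17.75 = 77.5
σ(T) = √77.5 ≈ 8.803

8.803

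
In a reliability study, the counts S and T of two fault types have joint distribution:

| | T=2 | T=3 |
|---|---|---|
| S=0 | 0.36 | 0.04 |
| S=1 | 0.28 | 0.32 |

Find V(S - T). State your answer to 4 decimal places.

0.2624

E[S] = 0.6,  E[T] = 2.36,  E[ST] = 1.52
V(S) = 0.6 − (0.6)² = 0.24;  V(T) = 5.8 − (2.36)² = 0.2304
Cov(S,T) = 1.52 − (0.6)(2.36) = 0.104
V(S - T) = (1)²·0.24 + (-1)²·0.2304 + 2·(1)·(-1)·0.104 = 0.2624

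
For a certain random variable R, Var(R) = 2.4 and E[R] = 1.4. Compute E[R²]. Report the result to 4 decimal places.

E[R²] = Var(R) + (E[R])² = 2.4 + (1.4)² = 4.36

4.3600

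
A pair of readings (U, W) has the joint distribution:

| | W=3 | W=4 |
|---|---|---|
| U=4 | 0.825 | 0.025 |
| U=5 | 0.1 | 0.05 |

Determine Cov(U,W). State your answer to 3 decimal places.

0.039

E[U] = 4.15,  E[W] = 3.075
E[UW] = 12.8
Cov(U,W) = E[UW] − E[U]E[W] = 12.8 − (4.15)(3.075) = 0.03875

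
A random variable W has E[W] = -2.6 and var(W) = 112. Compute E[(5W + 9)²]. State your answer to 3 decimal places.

2816.000

E[5W + 9] = 5·-2.6 + 9 = -4
var(5W + 9) = (5)²·112 = 2800
E[(5W + 9)²] = var((5W + 9)) + (E[(5W + 9)])² = 2800 + (-4)² = 2816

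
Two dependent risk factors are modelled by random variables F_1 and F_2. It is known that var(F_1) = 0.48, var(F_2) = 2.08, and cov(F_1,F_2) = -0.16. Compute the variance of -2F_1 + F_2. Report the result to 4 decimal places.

var(-2F_1 + F_2) = (-2)²·var(F_1) + (1)²·var(F_2) + 2·(-2)·(1)·cov(F_1,F_2)
= 4·0.48 + 1·2.08 + -4·-0.16 = 4.64

4.6400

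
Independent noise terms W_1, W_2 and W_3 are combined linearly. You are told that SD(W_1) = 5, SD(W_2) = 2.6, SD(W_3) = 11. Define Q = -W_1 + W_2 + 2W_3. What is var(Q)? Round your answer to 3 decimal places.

var(W_1) = 25, var(W_2) = 6.76, var(W_3) = 121
By independence, var(Q) = (-1)²var(W_1) + (1)²var(W_2) + (2)²var(W_3)
= (-1)²·25 + (1)²·6.76 + (2)²·121 = 515.76

515.760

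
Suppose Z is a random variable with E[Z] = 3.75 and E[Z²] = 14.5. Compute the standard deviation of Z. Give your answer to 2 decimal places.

Var(Z) = 14.5 − (3.75)² = 0.4375
sd(Z) = √0.4375 ≈ 0.66

0.66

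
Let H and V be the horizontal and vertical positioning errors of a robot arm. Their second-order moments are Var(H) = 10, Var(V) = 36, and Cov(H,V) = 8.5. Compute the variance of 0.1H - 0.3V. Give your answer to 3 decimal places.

2.830

Var(0.1H - 0.3V) = (0.1)²·Var(H) + (-0.3)²·Var(V) + 2·(0.1)·(-0.3)·Cov(H,V)
= 0.01·10 + 0.09·36 + -0.06·8.5 = 2.83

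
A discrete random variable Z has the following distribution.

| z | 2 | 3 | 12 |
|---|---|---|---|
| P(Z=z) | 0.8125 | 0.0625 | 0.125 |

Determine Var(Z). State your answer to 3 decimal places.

E[Z] = (2)(0.8125) + (3)(0.0625) + (12)(0.125) = 3.3125
E[Z²] = (2)²(0.8125) + (3)²(0.0625) + (12)²(0.125) = 21.8125
Var(Z) = E[Z²] − (E[Z])² = 21.8125 − (3.3125)² = 10.83984375

10.840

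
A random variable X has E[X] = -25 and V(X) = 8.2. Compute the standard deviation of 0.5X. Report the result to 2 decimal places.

V(0.5X) = (0.5)²·8.2 = 2.05
SD(0.5X) = √2.05 ≈ 1.43

1.43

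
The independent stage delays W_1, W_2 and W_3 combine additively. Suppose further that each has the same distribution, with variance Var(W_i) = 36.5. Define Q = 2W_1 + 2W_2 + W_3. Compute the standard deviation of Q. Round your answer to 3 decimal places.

18.125

By independence, Var(Q) = (2)²Var(W_1) + (2)²Var(W_2) + (1)²Var(W_3)
= (2)²·36.5 + (2)²·36.5 + (1)²·36.5 = 328.5
sd(Q) = √328.5 ≈ 18.125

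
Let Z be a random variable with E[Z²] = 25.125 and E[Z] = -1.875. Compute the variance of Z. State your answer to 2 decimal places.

V(Z) = 25.125 − (-1.875)² = 21.609375

21.61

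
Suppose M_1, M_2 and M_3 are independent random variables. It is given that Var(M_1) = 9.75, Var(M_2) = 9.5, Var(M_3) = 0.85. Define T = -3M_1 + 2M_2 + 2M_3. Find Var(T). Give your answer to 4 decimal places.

By independence, Var(T) = (-3)²Var(M_1) + (2)²Var(M_2) + (2)²Var(M_3)
= (-3)²·9.75 + (2)²·9.5 + (2)²·0.85 = 129.15

129.1500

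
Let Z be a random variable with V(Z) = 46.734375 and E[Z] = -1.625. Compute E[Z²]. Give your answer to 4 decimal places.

49.3750

E[Z²] = V(Z) + (E[Z])² = 46.734375 + (-1.625)² = 49.375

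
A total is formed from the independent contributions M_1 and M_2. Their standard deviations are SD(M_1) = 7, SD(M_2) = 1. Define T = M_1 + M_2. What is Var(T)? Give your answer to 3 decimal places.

50.000

Var(M_1) = 49, Var(M_2) = 1
By independence, Var(T) = (1)²Var(M_1) + (1)²Var(M_2)
= (1)²·49 + (1)²·1 = 50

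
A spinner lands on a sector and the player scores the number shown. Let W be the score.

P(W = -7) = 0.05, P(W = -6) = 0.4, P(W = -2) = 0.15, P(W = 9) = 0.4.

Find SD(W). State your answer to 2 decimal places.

7.04

E[W] = (-7)(0.05) + (-6)(0.4) + (-2)(0.15) + (9)(0.4) = 0.55
E[W²] = (-7)²(0.05) + (-6)²(0.4) + (-2)²(0.15) + (9)²(0.4) = 49.85
Var(W) = E[W²] − (E[W])² = 49.85 − (0.55)² = 49.5475
SD(W) = √49.5475 ≈ 7.04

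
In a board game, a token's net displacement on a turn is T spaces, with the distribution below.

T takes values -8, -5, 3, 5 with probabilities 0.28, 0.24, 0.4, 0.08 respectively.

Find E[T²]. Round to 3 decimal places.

29.520

E[T²] = (-8)²(0.28) + (-5)²(0.24) + (3)²(0.4) + (5)²(0.08) = 29.52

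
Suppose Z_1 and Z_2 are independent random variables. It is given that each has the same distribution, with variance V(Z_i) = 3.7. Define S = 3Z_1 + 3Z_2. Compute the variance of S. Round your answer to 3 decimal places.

By independence, V(S) = (3)²V(Z_1) + (3)²V(Z_2)
= (3)²·3.7 + (3)²·3.7 = 66.6

66.600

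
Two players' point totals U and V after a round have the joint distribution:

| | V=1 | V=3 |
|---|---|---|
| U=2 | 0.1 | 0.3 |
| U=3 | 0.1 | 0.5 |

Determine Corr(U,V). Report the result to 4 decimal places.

E[U] = 2.6,  E[V] = 2.6
E[UV] = 6.8
cov(U,V) = E[UV] − E[U]E[V] = 6.8 − (2.6)(2.6) = 0.04
Var(U) = 0.24,  Var(V) = 0.64
ρ = 0.04 / √(0.24·0.64) ≈ 0.1021

0.1021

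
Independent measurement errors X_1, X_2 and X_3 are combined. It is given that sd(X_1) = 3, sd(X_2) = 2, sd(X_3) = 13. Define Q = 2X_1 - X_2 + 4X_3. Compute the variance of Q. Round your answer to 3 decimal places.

V(X_1) = 9, V(X_2) = 4, V(X_3) = 169
By independence, V(Q) = (2)²V(X_1) + (-1)²V(X_2) + (4)²V(X_3)
= (2)²·9 + (-1)²·4 + (4)²·169 = 2744

2744.000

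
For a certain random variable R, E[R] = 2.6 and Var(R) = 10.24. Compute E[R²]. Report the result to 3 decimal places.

17.000

E[R²] = Var(R) + (E[R])² = 10.24 + (2.6)² = 17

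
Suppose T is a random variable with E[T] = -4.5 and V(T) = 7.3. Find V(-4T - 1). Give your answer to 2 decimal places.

116.80

V(-4T - 1) = (-4)²·V(T) = 16·7.3 = 116.8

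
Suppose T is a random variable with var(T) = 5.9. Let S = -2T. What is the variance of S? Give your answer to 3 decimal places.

23.600

var(-2T) = (-2)²·var(T) = 4·5.9 = 23.6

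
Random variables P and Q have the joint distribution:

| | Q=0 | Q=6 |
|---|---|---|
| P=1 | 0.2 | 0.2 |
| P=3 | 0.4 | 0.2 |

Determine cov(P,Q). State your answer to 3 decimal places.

-0.480

E[P] = 2.2,  E[Q] = 2.4
E[PQ] = 4.8
cov(P,Q) = E[PQ] − E[P]E[Q] = 4.8 − (2.2)(2.4) = -0.48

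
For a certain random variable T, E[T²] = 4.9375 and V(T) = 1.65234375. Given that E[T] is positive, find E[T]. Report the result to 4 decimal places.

1.8125

(E[T])² = E[T²] − V(T) = 4.9375 − 1.65234375 = 3.28515625
E[T] = √3.28515625 = 1.8125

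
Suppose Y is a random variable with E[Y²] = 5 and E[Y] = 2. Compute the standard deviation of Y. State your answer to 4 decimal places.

Var(Y) = 5 − (2)² = 1
SD(Y) = √1 ≈ 1.0000

1.0000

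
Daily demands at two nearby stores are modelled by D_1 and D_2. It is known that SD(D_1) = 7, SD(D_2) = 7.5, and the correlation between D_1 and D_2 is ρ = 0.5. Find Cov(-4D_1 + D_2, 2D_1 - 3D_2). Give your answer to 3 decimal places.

Var(D_1) = (7)² = 49;  Var(D_2) = (7.5)² = 56.25
Cov(D_1,D_2) = ρ·SD(D_1)·SD(D_2) = 0.5·7·7.5 = 26.25
Cov(-4D_1 + D_2, 2D_1 - 3D_2) = (-4)(2)Var(D_1) + (1)(-3)Var(D_2) + [(-4)(-3) + (1)(2)]Cov(D_1,D_2)
= -8·49 + -3·56.25 + 14·26.25 = -193.25

-193.250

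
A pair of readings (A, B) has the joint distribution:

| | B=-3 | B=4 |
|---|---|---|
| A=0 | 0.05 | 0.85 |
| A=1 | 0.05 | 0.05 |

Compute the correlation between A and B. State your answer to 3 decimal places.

E[A] = 0.1,  E[B] = 3.3
E[AB] = 0.05
Cov(A,B) = E[AB] − E[A]E[B] = 0.05 − (0.1)(3.3) = -0.28
var(A) = 0.09,  var(B) = 4.41
ρ = -0.28 / √(0.09·4.41) ≈ -0.444

-0.444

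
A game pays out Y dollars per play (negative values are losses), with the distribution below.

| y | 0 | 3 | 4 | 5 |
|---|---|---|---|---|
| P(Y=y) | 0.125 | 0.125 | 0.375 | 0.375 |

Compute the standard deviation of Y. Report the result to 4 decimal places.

1.5612

E[Y] = (0)(0.125) + (3)(0.125) + (4)(0.375) + (5)(0.375) = 3.75
E[Y²] = (0)²(0.125) + (3)²(0.125) + (4)²(0.375) + (5)²(0.375) = 16.5
Var(Y) = E[Y²] − (E[Y])² = 16.5 − (3.75)² = 2.4375
σ(Y) = √2.4375 ≈ 1.5612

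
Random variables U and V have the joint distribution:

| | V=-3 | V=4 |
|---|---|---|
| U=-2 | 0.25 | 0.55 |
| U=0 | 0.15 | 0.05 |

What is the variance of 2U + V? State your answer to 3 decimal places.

E[U] = -1.6,  E[V] = 1.2,  E[UV] = -2.9
var(U) = 3.2 − (-1.6)² = 0.64;  var(V) = 13.2 − (1.2)² = 11.76
Cov(U,V) = -2.9 − (-1.6)(1.2) = -0.98
var(2U + V) = (2)²·0.64 + (1)²·11.76 + 2·(2)·(1)·-0.98 = 10.4

10.400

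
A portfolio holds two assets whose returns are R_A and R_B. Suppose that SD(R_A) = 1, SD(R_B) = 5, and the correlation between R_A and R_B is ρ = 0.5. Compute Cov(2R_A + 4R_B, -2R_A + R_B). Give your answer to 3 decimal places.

81.000

Var(R_A) = (1)² = 1;  Var(R_B) = (5)² = 25
Cov(R_A,R_B) = ρ·SD(R_A)·SD(R_B) = 0.5·1·5 = 2.5
Cov(2R_A + 4R_B, -2R_A + R_B) = (2)(-2)Var(R_A) + (4)(1)Var(R_B) + [(2)(1) + (4)(-2)]Cov(R_A,R_B)
= -4·1 + 4·25 + -6·2.5 = 81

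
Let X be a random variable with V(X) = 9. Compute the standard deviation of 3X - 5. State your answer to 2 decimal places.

9.00

V(3X - 5) = (3)²·9 = 81
SD(3X - 5) = √81 ≈ 9.00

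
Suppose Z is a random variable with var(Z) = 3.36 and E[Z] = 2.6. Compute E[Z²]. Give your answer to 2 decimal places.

E[Z²] = var(Z) + (E[Z])² = 3.36 + (2.6)² = 10.12

10.12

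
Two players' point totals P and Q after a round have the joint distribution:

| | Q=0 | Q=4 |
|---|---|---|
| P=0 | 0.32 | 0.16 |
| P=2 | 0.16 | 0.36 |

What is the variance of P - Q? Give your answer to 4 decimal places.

E[P] = 1.04,  E[Q] = 2.08,  E[PQ] = 2.88
V(P) = 2.08 − (1.04)² = 0.9984;  V(Q) = 8.32 − (2.08)² = 3.9936
cov(P,Q) = 2.88 − (1.04)(2.08) = 0.7168
V(P - Q) = (1)²·0.9984 + (-1)²·3.9936 + 2·(1)·(-1)·0.7168 = 3.5584

3.5584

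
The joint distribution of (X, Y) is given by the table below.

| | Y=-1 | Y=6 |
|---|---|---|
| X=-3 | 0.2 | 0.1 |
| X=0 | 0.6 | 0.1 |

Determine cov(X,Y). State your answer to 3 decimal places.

-0.840

E[X] = -0.9,  E[Y] = 0.4
E[XY] = -1.2
cov(X,Y) = E[XY] − E[X]E[Y] = -1.2 − (-0.9)(0.4) = -0.84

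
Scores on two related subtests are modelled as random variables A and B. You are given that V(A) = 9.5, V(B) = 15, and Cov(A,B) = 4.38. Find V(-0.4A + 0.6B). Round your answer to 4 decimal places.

V(-0.4A + 0.6B) = (-0.4)²·V(A) + (0.6)²·V(B) + 2·(-0.4)·(0.6)·Cov(A,B)
= 0.16·9.5 + 0.36·15 + -0.48·4.38 = 4.8176

4.8176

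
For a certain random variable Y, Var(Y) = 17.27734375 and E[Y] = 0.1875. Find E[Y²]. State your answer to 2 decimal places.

E[Y²] = Var(Y) + (E[Y])² = 17.27734375 + (0.1875)² = 17.3125

17.31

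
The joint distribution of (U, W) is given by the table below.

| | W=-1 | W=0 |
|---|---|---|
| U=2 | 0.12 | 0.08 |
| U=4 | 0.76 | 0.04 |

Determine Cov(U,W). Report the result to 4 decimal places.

E[U] = 3.6,  E[W] = -0.88
E[UW] = -3.28
Cov(U,W) = E[UW] − E[U]E[W] = -3.28 − (3.6)(-0.88) = -0.112

-0.1120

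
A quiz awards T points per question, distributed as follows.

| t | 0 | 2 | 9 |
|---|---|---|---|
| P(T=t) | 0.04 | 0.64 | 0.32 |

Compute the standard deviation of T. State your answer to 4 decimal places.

3.3428

E[T] = (0)(0.04) + (2)(0.64) + (9)(0.32) = 4.16
E[T²] = (0)²(0.04) + (2)²(0.64) + (9)²(0.32) = 28.48
V(T) = E[T²] − (E[T])² = 28.48 − (4.16)² = 11.1744
σ(T) = √11.1744 ≈ 3.3428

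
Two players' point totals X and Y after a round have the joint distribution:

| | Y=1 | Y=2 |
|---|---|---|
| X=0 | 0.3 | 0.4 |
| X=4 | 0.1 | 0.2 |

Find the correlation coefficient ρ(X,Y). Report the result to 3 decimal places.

0.089

E[X] = 1.2,  E[Y] = 1.6
E[XY] = 2
cov(X,Y) = E[XY] − E[X]E[Y] = 2 − (1.2)(1.6) = 0.08
var(X) = 3.36,  var(Y) = 0.24
ρ = 0.08 / √(3.36·0.24) ≈ 0.089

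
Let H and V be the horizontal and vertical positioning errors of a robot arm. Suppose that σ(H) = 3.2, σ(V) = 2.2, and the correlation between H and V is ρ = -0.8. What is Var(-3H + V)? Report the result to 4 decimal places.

Var(H) = (3.2)² = 10.24;  Var(V) = (2.2)² = 4.84
Cov(H,V) = ρ·σ(H)·σ(V) = -0.8·3.2·2.2 = -5.632
Var(-3H + V) = (-3)²·Var(H) + (1)²·Var(V) + 2·(-3)·(1)·Cov(H,V)
= 9·10.24 + 1·4.84 + -6·-5.632 = 130.792

130.7920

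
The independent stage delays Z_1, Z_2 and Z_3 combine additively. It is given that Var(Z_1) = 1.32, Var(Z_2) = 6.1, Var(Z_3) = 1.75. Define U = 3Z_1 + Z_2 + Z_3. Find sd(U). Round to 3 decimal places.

4.442

By independence, Var(U) = (3)²Var(Z_1) + (1)²Var(Z_2) + (1)²Var(Z_3)
= (3)²·1.32 + (1)²·6.1 + (1)²·1.75 = 19.73
sd(U) = √19.73 ≈ 4.442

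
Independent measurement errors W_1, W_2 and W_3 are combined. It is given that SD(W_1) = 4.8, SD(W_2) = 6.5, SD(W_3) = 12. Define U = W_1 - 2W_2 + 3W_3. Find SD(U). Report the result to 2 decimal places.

38.58

Var(W_1) = 23.04, Var(W_2) = 42.25, Var(W_3) = 144
By independence, Var(U) = (1)²Var(W_1) + (-2)²Var(W_2) + (3)²Var(W_3)
= (1)²·23.04 + (-2)²·42.25 + (3)²·144 = 1488.04
SD(U) = √1488.04 ≈ 38.58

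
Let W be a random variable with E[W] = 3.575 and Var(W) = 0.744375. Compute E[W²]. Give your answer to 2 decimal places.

E[W²] = Var(W) + (E[W])² = 0.744375 + (3.575)² = 13.525

13.53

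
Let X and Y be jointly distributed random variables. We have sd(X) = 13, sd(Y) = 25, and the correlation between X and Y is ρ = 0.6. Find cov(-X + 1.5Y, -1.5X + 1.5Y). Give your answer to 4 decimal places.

V(X) = (13)² = 169;  V(Y) = (25)² = 625
cov(X,Y) = ρ·sd(X)·sd(Y) = 0.6·13·25 = 195
cov(-X + 1.5Y, -1.5X + 1.5Y) = (-1)(-1.5)V(X) + (1.5)(1.5)V(Y) + [(-1)(1.5) + (1.5)(-1.5)]cov(X,Y)
= 1.5·169 + 2.25·625 + -3.75·195 = 928.5

928.5000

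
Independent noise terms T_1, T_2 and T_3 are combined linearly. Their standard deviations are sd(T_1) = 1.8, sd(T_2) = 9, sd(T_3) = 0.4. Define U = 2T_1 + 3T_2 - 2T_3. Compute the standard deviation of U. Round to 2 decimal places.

27.25

var(T_1) = 3.24, var(T_2) = 81, var(T_3) = 0.16
By independence, var(U) = (2)²var(T_1) + (3)²var(T_2) + (-2)²var(T_3)
= (2)²·3.24 + (3)²·81 + (-2)²·0.16 = 742.6
sd(U) = √742.6 ≈ 27.25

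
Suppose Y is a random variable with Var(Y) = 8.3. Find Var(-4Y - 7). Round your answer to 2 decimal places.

Var(-4Y - 7) = (-4)²·Var(Y) = 16·8.3 = 132.8

132.80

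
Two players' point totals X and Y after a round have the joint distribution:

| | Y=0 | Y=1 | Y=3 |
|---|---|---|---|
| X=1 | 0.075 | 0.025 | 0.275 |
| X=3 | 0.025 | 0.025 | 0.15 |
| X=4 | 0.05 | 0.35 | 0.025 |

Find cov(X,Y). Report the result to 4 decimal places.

E[X] = 2.675,  E[Y] = 1.75
E[XY] = 3.975
cov(X,Y) = E[XY] − E[X]E[Y] = 3.975 − (2.675)(1.75) = -0.70625

-0.7063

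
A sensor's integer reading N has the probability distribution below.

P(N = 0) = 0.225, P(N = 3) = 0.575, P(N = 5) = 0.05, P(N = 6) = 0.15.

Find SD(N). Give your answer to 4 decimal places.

1.8866

E[N] = (0)(0.225) + (3)(0.575) + (5)(0.05) + (6)(0.15) = 2.875
E[N²] = (0)²(0.225) + (3)²(0.575) + (5)²(0.05) + (6)²(0.15) = 11.825
Var(N) = E[N²] − (E[N])² = 11.825 − (2.875)² = 3.559375
SD(N) = √3.559375 ≈ 1.8866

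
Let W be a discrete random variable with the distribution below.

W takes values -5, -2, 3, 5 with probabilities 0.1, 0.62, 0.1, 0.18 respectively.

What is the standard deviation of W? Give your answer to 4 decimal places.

E[W] = (-5)(0.1) + (-2)(0.62) + (3)(0.1) + (5)(0.18) = -0.54
E[W²] = (-5)²(0.1) + (-2)²(0.62) + (3)²(0.1) + (5)²(0.18) = 10.38
var(W) = E[W²] − (E[W])² = 10.38 − (-0.54)² = 10.0884
SD(W) = √10.0884 ≈ 3.1762

3.1762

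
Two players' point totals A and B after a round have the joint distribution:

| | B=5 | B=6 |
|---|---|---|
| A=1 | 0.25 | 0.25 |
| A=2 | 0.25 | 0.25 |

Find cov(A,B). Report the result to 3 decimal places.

0.000

E[A] = 1.5,  E[B] = 5.5
E[AB] = 8.25
cov(A,B) = E[AB] − E[A]E[B] = 8.25 − (1.5)(5.5) = 0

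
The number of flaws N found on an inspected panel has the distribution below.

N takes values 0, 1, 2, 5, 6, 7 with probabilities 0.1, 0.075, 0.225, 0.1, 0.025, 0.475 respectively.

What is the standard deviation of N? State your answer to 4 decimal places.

E[N] = (0)(0.1) + (1)(0.075) + (2)(0.225) + (5)(0.1) + (6)(0.025) + (7)(0.475) = 4.5
E[N²] = (0)²(0.1) + (1)²(0.075) + (2)²(0.225) + (5)²(0.1) + (6)²(0.025) + (7)²(0.475) = 27.65
var(N) = E[N²] − (E[N])² = 27.65 − (4.5)² = 7.4
σ(N) = √7.4 ≈ 2.7203

2.7203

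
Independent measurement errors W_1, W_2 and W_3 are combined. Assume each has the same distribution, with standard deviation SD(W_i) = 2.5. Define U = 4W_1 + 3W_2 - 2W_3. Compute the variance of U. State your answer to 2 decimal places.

Var(W_i) = (2.5)² = 6.25
By independence, Var(U) = (4)²Var(W_1) + (3)²Var(W_2) + (-2)²Var(W_3)
= (4)²·6.25 + (3)²·6.25 + (-2)²·6.25 = 181.25

181.25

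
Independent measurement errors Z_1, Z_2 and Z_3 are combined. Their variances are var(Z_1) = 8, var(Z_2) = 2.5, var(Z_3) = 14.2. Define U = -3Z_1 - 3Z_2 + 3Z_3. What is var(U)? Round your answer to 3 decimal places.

By independence, var(U) = (-3)²var(Z_1) + (-3)²var(Z_2) + (3)²var(Z_3)
= (-3)²·8 + (-3)²·2.5 + (3)²·14.2 = 222.3

222.300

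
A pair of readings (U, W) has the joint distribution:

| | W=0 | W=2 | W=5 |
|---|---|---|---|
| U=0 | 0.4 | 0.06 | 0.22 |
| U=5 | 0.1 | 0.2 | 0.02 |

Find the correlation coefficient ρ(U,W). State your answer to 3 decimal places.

E[U] = 1.6,  E[W] = 1.72
E[UW] = 2.5
Cov(U,W) = E[UW] − E[U]E[W] = 2.5 − (1.6)(1.72) = -0.252
Var(U) = 5.44,  Var(W) = 4.0816
ρ = -0.252 / √(5.44·4.0816) ≈ -0.053

-0.053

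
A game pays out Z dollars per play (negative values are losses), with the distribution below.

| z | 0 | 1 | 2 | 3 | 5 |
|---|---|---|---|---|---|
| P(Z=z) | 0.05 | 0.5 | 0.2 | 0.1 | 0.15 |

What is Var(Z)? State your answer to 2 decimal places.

2.15

E[Z] = (0)(0.05) + (1)(0.5) + (2)(0.2) + (3)(0.1) + (5)(0.15) = 1.95
E[Z²] = (0)²(0.05) + (1)²(0.5) + (2)²(0.2) + (3)²(0.1) + (5)²(0.15) = 5.95
Var(Z) = E[Z²] − (E[Z])² = 5.95 − (1.95)² = 2.1475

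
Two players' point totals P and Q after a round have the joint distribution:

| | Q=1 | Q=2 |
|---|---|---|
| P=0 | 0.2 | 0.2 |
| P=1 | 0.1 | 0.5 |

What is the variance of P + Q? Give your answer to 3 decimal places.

0.610

E[P] = 0.6,  E[Q] = 1.7,  E[PQ] = 1.1
V(P) = 0.6 − (0.6)² = 0.24;  V(Q) = 3.1 − (1.7)² = 0.21
Cov(P,Q) = 1.1 − (0.6)(1.7) = 0.08
V(P + Q) = (1)²·0.24 + (1)²·0.21 + 2·(1)·(1)·0.08 = 0.61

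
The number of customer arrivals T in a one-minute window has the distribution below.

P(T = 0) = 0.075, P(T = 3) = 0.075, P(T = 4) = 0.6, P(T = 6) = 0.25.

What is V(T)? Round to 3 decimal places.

2.259

E[T] = (0)(0.075) + (3)(0.075) + (4)(0.6) + (6)(0.25) = 4.125
E[T²] = (0)²(0.075) + (3)²(0.075) + (4)²(0.6) + (6)²(0.25) = 19.275
V(T) = E[T²] − (E[T])² = 19.275 − (4.125)² = 2.259375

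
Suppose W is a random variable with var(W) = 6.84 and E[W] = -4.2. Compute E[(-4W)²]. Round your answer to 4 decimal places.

E[-4W] = -4·-4.2 = 16.8
var(-4W) = (-4)²·6.84 = 109.44
E[(-4W)²] = var((-4W)) + (E[(-4W)])² = 109.44 + (16.8)² = 391.68

391.6800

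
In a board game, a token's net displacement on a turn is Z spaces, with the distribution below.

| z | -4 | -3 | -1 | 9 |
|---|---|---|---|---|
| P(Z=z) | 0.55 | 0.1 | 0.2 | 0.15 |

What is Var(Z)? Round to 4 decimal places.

20.2275

E[Z] = (-4)(0.55) + (-3)(0.1) + (-1)(0.2) + (9)(0.15) = -1.35
E[Z²] = (-4)²(0.55) + (-3)²(0.1) + (-1)²(0.2) + (9)²(0.15) = 22.05
Var(Z) = E[Z²] − (E[Z])² = 22.05 − (-1.35)² = 20.2275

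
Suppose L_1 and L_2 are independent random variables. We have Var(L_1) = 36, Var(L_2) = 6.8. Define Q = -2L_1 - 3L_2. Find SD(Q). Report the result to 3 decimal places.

By independence, Var(Q) = (-2)²Var(L_1) + (-3)²Var(L_2)
= (-2)²·36 + (-3)²·6.8 = 205.2
SD(Q) = √205.2 ≈ 14.325

14.325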